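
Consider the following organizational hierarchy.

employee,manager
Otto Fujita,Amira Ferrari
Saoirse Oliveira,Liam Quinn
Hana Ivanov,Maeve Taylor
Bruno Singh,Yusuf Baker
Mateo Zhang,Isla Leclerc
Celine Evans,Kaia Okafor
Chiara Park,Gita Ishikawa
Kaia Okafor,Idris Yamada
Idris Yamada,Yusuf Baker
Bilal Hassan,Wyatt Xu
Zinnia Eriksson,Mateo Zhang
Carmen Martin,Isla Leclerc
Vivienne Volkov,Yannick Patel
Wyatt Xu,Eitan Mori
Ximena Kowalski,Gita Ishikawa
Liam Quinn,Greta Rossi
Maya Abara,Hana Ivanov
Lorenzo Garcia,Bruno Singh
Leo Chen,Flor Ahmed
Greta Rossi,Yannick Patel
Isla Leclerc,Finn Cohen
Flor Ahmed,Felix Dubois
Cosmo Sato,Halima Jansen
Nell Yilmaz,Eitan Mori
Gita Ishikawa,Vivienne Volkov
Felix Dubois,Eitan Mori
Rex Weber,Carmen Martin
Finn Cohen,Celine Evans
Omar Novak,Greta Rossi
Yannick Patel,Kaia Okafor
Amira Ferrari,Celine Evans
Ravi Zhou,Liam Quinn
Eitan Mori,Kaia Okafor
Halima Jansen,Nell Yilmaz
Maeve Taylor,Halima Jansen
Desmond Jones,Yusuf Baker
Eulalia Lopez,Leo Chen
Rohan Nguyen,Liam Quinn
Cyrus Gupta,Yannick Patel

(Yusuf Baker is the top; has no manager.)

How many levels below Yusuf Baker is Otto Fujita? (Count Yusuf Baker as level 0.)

5

Chain from Otto Fujita up to Yusuf Baker: Otto Fujita → Amira Ferrari → Celine Evans → Kaia Okafor → Idris Yamada → Yusuf Baker. That is 5 steps up, so Otto Fujita is 5 levels below Yusuf Baker.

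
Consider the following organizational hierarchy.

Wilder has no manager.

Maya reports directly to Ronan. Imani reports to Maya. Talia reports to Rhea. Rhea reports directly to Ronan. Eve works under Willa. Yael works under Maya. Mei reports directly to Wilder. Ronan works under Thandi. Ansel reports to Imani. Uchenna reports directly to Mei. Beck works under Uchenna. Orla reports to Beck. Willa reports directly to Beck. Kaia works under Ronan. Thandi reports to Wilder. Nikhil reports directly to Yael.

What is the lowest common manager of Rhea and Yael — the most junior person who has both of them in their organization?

Ronan

Rhea's chain of managers is Ronan, Thandi, Wilder. Yael's chain of managers is Maya, Ronan, Thandi, Wilder. The first manager that appears in both chains is Ronan.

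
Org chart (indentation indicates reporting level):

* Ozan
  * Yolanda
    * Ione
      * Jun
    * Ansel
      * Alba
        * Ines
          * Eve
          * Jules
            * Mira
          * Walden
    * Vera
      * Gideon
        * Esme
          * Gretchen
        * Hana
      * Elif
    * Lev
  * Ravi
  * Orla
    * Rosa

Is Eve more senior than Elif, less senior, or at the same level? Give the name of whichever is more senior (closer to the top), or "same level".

Elif

Eve is 5 levels below Ozan; Elif is 3. Elif is higher.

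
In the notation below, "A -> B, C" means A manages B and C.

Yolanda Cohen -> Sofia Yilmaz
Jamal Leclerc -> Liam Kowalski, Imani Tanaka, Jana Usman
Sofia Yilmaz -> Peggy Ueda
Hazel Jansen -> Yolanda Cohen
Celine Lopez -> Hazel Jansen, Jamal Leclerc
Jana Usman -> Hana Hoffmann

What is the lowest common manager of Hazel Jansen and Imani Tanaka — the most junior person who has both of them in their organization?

Celine Lopez

Hazel Jansen's chain of managers is Celine Lopez. Imani Tanaka's chain of managers is Jamal Leclerc, Celine Lopez. The first manager that appears in both chains is Celine Lopez.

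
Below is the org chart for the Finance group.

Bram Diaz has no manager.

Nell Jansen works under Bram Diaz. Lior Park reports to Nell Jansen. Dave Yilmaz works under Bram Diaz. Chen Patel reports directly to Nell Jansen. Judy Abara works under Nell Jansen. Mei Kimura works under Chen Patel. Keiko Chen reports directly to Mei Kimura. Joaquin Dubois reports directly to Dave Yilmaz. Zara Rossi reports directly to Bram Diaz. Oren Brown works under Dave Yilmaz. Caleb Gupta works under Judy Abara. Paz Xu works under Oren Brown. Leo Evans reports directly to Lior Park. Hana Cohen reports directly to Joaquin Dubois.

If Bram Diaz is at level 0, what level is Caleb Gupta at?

Chain from Caleb Gupta up to Bram Diaz: Caleb Gupta → Judy Abara → Nell Jansen → Bram Diaz. That is 3 steps up, so Caleb Gupta is 3 levels below Bram Diaz.

3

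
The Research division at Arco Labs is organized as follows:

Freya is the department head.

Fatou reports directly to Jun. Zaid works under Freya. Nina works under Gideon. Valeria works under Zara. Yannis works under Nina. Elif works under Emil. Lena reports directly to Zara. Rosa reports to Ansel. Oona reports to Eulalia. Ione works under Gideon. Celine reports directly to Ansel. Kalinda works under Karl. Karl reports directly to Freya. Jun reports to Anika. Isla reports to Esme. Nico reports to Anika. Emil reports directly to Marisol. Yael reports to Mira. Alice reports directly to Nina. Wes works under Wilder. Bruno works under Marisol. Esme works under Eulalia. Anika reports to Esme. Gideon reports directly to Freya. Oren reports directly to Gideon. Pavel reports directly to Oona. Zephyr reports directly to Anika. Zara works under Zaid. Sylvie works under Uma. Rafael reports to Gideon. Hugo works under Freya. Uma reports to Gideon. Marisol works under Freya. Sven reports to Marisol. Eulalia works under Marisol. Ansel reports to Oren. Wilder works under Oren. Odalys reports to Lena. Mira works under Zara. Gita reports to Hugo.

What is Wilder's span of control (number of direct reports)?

Wilder directly manages Wes. That is 1 direct report.

1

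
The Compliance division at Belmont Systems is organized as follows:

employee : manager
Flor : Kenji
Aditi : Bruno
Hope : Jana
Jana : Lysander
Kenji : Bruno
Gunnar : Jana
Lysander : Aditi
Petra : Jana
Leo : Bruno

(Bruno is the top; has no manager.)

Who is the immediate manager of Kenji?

Bruno

Kenji reports directly to Bruno.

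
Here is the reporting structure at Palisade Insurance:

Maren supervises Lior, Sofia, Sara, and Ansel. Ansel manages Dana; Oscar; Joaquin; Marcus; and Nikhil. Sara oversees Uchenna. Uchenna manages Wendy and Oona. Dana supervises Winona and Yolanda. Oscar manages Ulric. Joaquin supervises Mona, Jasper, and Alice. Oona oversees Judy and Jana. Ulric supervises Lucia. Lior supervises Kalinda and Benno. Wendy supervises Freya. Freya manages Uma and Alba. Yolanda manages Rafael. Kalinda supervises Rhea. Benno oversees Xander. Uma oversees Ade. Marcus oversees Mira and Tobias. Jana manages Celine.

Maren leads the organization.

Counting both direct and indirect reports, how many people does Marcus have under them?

2

Marcus directly manages Mira, Tobias. Mira has no reports. Tobias has no reports. So Marcus's organization is 2 direct reports plus everyone under them: 1 + 1 = 2.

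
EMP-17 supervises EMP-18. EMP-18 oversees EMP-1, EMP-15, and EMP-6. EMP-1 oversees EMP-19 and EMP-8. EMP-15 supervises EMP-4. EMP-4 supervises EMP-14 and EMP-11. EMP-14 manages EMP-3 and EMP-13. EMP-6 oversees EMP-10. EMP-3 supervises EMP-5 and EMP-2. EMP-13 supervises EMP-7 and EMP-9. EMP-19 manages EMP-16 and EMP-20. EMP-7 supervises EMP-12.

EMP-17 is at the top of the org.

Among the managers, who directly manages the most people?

EMP-18

Direct-report counts: EMP-17 has 1; EMP-18 has 3; EMP-6 has 1; EMP-15 has 1; EMP-4 has 2; EMP-14 has 2; EMP-13 has 2; EMP-7 has 1; EMP-3 has 2; EMP-1 has 2; EMP-19 has 2. The largest is 3, held by EMP-18.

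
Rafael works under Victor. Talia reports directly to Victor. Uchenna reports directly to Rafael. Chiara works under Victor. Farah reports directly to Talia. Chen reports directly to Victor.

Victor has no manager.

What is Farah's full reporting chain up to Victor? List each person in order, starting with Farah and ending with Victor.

Farah -> Talia -> Victor

Farah reports to Talia. Talia reports to Victor. Victor is at the top.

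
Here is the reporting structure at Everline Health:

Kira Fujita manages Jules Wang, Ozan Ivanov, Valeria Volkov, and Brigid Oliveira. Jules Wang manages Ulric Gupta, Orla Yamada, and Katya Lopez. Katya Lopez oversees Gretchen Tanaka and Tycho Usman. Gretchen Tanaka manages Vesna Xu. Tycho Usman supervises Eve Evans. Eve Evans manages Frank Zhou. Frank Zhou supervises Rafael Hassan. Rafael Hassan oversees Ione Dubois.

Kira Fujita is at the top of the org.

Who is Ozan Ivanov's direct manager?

Kira Fujita

Ozan Ivanov reports directly to Kira Fujita.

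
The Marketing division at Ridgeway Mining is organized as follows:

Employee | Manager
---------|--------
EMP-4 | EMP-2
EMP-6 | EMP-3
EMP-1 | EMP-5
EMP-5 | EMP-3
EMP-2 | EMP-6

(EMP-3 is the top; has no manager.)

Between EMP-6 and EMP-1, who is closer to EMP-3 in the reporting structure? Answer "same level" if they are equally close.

EMP-6

EMP-6 is 1 level below EMP-3; EMP-1 is 2. EMP-6 is higher.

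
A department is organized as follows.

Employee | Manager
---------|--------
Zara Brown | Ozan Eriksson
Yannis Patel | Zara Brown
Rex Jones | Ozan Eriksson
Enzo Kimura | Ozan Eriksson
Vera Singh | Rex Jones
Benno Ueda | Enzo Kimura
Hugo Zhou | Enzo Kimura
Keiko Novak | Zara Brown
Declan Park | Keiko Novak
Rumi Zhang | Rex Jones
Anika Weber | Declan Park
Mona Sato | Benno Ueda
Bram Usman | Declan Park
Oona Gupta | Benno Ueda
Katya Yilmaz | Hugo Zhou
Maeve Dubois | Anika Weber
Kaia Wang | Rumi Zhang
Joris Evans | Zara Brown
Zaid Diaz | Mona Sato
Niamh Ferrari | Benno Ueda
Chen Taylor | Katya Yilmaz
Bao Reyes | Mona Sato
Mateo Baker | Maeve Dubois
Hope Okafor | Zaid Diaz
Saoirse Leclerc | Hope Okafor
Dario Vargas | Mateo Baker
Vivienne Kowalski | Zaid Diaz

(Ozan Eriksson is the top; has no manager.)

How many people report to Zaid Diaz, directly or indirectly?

Zaid Diaz directly manages Hope Okafor, Vivienne Kowalski. Under Hope Okafor: Saoirse Leclerc (1). Vivienne Kowalski has no reports. So Zaid Diaz's organization is 2 direct reports plus everyone under them: 2 + 1 = 3.

3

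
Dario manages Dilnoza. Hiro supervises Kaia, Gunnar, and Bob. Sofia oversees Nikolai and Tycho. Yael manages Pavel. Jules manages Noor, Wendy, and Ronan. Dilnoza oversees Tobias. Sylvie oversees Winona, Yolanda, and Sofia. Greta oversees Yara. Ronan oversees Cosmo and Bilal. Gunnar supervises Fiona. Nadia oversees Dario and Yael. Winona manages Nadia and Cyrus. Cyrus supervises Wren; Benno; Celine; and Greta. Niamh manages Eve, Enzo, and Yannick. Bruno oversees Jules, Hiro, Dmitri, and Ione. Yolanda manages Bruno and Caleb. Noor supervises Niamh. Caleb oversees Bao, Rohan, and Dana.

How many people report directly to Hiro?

3

Hiro directly manages Gunnar, Bob, Kaia. That is 3 direct reports.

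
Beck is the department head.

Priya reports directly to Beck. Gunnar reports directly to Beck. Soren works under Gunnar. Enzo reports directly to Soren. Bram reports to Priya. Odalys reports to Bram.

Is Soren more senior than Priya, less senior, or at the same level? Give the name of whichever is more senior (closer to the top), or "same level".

Priya

Soren is 2 levels below Beck; Priya is 1. Priya is higher.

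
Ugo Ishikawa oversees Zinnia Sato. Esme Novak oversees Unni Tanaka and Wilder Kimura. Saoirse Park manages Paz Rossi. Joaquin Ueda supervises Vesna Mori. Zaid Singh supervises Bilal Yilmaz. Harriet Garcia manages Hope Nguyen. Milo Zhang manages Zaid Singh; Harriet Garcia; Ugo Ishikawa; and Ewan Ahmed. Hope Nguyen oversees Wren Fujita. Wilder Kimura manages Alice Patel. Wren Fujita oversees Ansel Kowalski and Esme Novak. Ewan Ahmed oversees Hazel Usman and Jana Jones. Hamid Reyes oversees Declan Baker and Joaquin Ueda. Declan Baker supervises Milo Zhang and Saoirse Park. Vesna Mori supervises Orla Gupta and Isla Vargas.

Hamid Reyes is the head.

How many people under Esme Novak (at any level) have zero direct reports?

2

The people in Esme Novak's organization with no one reporting to them are Alice Patel, Unni Tanaka. That is 2.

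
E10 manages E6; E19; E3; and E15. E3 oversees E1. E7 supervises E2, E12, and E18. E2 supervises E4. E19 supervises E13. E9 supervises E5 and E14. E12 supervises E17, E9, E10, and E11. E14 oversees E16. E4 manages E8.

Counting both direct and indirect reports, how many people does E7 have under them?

E7 directly manages E12, E2, E18. Under E12: E17, E10, E15, E3, E1, E19, E13, E6, E9, E14, E16, E5, E11 (13). Under E2: E4, E8 (2). E18 has no reports. So E7's organization is 3 direct reports plus everyone under them: 14 + 3 + 1 = 18.

18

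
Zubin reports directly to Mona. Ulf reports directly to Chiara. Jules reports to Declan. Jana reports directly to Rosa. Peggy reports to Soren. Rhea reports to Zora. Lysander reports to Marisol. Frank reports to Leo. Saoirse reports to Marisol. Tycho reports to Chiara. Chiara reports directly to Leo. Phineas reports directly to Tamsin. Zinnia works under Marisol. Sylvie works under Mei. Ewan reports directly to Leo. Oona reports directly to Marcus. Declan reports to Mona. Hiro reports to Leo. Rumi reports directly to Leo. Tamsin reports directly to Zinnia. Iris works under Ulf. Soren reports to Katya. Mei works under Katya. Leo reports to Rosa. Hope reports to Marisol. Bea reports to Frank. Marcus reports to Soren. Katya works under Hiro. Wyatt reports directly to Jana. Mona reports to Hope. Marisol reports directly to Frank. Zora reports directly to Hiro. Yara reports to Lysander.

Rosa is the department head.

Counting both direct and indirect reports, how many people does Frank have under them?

13

Frank directly manages Marisol, Bea. Under Marisol: Hope, Mona, Declan, Jules, Zubin, Saoirse, Lysander, Yara, Zinnia, Tamsin, Phineas (11). Bea has no reports. So Frank's organization is 2 direct reports plus everyone under them: 12 + 1 = 13.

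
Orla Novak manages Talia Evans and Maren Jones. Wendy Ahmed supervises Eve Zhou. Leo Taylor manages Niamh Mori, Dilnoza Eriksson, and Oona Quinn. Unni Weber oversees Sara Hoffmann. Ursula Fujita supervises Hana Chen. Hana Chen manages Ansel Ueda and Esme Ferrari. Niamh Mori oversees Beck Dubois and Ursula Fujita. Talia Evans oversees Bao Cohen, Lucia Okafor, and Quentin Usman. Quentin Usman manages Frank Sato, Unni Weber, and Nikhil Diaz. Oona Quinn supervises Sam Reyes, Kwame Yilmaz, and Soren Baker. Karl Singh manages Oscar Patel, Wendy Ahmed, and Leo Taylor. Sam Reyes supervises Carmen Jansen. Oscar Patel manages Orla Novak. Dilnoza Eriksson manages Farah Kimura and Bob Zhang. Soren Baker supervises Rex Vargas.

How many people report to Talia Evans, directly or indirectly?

Talia Evans directly manages Quentin Usman, Lucia Okafor, Bao Cohen. Under Quentin Usman: Nikhil Diaz, Frank Sato, Unni Weber, Sara Hoffmann (4). Lucia Okafor has no reports. Bao Cohen has no reports. So Talia Evans's organization is 3 direct reports plus everyone under them: 5 + 1 + 1 = 7.

7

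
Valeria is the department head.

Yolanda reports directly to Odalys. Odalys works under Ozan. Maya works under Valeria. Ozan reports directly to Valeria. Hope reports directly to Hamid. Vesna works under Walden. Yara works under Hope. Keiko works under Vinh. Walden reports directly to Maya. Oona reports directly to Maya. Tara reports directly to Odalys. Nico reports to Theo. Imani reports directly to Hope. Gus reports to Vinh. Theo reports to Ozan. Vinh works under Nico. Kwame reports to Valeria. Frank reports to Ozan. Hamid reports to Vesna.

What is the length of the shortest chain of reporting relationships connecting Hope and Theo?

Hope is 5 levels below Valeria, and Theo is 2 levels below Valeria (their lowest common manager). The shortest path runs up from Hope to Valeria and back down to Theo: 5 + 2 = 7 links.

7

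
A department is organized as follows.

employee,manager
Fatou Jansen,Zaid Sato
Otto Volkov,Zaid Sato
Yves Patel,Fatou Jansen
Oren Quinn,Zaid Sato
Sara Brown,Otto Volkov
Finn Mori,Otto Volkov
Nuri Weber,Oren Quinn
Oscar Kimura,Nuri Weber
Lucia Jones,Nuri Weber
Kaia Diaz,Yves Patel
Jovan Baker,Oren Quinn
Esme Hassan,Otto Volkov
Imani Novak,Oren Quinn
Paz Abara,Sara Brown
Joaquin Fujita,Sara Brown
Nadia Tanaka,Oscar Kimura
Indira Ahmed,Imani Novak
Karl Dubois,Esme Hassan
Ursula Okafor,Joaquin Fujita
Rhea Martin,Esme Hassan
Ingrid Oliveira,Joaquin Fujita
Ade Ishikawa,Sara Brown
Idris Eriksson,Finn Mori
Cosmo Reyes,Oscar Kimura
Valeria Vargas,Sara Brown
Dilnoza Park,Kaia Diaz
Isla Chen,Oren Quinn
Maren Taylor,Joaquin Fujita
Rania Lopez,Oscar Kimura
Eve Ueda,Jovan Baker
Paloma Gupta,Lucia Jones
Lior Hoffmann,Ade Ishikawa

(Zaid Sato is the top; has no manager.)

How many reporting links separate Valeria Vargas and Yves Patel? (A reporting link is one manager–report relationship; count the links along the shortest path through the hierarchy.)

5

Valeria Vargas is 3 levels below Zaid Sato, and Yves Patel is 2 levels below Zaid Sato (their lowest common manager). The shortest path runs up from Valeria Vargas to Zaid Sato and back down to Yves Patel: 3 + 2 = 5 links.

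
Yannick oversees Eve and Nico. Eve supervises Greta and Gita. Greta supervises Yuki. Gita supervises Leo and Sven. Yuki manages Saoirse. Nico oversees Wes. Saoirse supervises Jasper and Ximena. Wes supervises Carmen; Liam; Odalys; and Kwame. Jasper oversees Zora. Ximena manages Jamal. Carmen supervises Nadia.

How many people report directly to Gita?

Gita directly manages Leo, Sven. That is 2 direct reports.

2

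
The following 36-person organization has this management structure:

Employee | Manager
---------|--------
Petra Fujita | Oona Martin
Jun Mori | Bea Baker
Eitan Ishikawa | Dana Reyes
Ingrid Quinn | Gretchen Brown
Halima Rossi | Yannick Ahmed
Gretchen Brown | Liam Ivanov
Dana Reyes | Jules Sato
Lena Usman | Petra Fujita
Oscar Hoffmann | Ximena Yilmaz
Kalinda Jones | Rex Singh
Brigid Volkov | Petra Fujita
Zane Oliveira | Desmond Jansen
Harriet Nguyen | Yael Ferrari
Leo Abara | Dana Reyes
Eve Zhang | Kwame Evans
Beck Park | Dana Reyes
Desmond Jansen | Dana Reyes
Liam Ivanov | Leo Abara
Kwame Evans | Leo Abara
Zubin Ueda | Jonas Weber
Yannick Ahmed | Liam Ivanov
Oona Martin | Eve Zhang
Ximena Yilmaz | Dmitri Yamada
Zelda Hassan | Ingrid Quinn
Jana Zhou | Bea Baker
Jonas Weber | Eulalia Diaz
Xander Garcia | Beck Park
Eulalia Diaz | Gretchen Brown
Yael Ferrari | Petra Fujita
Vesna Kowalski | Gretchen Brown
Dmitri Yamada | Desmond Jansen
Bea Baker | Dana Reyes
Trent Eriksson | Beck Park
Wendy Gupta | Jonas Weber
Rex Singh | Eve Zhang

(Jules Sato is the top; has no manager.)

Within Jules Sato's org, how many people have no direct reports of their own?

16

The people in Jules Sato's organization with no one reporting to them are Eitan Ishikawa, Jana Zhou, Jun Mori, Zane Oliveira, Oscar Hoffmann, Trent Eriksson, Xander Garcia, Kalinda Jones, Brigid Volkov, Lena Usman, Harriet Nguyen, Halima Rossi, Vesna Kowalski, Zelda Hassan, Zubin Ueda, Wendy Gupta. That is 16.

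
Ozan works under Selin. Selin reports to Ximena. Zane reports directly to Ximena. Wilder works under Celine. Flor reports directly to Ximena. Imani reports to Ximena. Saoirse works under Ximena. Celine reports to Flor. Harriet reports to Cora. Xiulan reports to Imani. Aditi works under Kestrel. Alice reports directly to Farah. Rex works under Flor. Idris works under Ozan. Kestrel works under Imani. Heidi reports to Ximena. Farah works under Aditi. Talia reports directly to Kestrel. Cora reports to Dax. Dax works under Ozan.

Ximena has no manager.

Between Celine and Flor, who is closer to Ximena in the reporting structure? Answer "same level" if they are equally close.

Celine is 2 levels below Ximena; Flor is 1. Flor is higher.

Flor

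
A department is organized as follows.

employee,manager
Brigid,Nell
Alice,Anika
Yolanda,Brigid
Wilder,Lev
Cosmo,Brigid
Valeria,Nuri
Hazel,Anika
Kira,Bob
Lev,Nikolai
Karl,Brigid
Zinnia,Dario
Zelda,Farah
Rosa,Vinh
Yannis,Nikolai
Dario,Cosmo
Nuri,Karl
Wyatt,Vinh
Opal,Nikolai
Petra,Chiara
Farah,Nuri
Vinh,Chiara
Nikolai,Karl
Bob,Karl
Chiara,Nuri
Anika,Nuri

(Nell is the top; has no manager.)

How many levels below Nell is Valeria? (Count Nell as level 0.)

Chain from Valeria up to Nell: Valeria → Nuri → Karl → Brigid → Nell. That is 4 steps up, so Valeria is 4 levels below Nell.

4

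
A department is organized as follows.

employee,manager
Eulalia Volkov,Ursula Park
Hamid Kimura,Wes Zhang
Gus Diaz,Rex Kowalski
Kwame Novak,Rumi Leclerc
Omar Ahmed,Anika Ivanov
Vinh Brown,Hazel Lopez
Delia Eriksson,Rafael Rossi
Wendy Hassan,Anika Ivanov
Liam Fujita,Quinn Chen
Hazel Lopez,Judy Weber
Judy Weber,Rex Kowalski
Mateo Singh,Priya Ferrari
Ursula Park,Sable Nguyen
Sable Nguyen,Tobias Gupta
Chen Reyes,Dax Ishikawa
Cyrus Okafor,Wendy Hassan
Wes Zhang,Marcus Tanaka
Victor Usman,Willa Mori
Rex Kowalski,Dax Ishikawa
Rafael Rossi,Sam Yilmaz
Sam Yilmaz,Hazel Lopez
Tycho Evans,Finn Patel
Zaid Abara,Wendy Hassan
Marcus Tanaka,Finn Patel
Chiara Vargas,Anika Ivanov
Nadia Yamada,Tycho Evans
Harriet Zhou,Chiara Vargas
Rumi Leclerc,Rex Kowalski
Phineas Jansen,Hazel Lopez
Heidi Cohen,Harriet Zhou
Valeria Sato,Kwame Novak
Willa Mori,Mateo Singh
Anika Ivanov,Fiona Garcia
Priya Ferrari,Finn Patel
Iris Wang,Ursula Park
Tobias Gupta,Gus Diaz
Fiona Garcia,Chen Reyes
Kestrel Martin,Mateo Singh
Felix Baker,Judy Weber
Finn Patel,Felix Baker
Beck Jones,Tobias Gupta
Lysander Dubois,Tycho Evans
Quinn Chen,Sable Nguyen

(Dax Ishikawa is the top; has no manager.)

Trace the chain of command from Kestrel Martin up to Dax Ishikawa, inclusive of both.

Kestrel Martin -> Mateo Singh -> Priya Ferrari -> Finn Patel -> Felix Baker -> Judy Weber -> Rex Kowalski -> Dax Ishikawa

Kestrel Martin reports to Mateo Singh. Mateo Singh reports to Priya Ferrari. Priya Ferrari reports to Finn Patel. Finn Patel reports to Felix Baker. Felix Baker reports to Judy Weber. Judy Weber reports to Rex Kowalski. Rex Kowalski reports to Dax Ishikawa. Dax Ishikawa is at the top.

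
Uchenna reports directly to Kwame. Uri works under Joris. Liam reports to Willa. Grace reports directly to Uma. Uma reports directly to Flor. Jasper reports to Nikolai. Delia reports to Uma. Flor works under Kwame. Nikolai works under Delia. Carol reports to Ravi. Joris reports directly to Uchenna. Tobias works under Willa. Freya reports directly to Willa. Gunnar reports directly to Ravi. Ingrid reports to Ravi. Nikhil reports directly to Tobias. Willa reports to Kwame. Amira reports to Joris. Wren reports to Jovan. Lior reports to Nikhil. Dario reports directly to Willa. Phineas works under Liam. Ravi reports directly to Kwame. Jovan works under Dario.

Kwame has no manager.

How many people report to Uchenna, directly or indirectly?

Uchenna directly manages Joris. Under Joris: Uri, Amira (2). That's 3 in total.

3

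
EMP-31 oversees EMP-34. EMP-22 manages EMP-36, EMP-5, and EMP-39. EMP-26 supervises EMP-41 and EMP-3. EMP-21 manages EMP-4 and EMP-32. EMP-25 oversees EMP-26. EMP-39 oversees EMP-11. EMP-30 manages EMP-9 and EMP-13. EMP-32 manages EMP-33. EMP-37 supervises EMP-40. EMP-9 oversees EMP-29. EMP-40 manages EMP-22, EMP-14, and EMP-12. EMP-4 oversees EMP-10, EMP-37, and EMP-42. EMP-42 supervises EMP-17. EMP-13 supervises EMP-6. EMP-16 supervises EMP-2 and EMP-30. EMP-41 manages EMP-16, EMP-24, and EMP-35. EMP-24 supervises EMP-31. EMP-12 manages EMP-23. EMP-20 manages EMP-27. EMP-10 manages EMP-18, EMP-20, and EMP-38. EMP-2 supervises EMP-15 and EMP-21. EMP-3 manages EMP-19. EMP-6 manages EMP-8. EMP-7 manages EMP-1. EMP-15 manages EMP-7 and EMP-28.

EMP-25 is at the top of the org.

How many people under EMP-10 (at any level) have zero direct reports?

3

The people in EMP-10's organization with no one reporting to them are EMP-38, EMP-27, EMP-18. That is 3.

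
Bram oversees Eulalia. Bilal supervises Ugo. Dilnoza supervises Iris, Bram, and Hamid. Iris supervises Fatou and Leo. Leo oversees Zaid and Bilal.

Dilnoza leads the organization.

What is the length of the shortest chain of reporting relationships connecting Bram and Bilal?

Bram is 1 level below Dilnoza, and Bilal is 3 levels below Dilnoza (their lowest common manager). The shortest path runs up from Bram to Dilnoza and back down to Bilal: 1 + 3 = 4 links.

4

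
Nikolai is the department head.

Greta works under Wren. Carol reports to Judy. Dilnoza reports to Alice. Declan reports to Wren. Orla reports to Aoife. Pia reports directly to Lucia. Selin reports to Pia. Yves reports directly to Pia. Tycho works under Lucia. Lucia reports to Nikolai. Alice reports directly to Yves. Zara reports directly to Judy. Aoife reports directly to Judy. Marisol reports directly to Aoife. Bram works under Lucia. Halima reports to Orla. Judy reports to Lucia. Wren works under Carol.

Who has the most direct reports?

Direct-report counts: Nikolai has 1; Lucia has 4; Pia has 2; Yves has 1; Alice has 1; Judy has 3; Carol has 1; Wren has 2; Aoife has 2; Orla has 1. The largest is 4, held by Lucia.

Lucia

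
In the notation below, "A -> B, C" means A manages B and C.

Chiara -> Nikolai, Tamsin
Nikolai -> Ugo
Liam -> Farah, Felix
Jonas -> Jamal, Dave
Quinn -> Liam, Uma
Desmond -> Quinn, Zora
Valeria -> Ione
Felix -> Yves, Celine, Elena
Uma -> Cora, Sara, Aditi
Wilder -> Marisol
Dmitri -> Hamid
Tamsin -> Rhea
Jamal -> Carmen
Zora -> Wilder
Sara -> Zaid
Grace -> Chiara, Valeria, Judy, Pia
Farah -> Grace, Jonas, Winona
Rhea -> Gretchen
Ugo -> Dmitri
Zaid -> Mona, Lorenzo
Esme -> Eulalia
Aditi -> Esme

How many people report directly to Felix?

Felix directly manages Yves, Celine, Elena. That is 3 direct reports.

3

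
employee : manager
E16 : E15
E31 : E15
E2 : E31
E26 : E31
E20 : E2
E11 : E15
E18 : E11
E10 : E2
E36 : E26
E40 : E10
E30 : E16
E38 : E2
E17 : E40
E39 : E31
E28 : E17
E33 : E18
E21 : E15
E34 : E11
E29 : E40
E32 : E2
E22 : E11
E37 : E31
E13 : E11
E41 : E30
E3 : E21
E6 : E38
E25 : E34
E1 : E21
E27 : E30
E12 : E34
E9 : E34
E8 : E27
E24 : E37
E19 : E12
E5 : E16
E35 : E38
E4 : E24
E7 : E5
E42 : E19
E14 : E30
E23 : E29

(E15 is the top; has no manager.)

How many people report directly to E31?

E31 directly manages E2, E26, E39, E37. That is 4 direct reports.

4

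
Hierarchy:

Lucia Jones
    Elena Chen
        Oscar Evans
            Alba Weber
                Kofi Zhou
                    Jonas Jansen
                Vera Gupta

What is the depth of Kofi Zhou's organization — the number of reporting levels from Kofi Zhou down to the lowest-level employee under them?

The longest chain under Kofi Zhou runs Kofi Zhou → Jonas Jansen, which is 1 level below Kofi Zhou.

1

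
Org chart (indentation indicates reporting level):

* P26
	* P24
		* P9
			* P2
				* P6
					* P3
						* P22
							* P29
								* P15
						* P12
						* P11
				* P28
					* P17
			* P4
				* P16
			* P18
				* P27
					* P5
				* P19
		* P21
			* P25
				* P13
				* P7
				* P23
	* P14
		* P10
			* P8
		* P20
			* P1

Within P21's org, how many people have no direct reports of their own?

3

The people in P21's organization with no one reporting to them are P23, P7, P13. That is 3.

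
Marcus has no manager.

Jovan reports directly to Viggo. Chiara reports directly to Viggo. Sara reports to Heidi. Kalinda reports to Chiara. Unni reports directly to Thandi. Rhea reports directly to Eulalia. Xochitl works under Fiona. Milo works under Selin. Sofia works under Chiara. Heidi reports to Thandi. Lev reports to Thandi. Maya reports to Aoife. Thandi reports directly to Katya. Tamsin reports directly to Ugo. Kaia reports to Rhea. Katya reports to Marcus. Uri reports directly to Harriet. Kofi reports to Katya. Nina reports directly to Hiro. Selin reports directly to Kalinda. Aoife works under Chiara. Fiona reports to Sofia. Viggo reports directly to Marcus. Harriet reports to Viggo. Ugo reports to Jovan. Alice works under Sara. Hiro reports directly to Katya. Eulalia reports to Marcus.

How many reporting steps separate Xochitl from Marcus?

5

Chain from Xochitl up to Marcus: Xochitl → Fiona → Sofia → Chiara → Viggo → Marcus. That is 5 steps up, so Xochitl is 5 levels below Marcus.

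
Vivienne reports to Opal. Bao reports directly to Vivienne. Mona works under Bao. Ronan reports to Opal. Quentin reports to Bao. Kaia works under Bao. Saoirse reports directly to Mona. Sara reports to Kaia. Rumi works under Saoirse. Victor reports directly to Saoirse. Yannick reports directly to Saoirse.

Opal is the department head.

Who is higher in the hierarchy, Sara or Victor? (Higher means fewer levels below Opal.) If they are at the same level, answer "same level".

Sara is 4 levels below Opal; Victor is 5. Sara is higher.

Sara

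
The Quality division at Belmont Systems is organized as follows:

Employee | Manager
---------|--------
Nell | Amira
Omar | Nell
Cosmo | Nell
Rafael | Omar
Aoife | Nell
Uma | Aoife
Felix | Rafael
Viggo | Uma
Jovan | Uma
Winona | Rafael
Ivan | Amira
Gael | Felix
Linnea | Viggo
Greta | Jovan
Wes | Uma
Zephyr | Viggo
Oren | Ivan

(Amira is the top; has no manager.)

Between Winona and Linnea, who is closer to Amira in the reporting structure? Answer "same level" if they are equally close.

Winona

Winona is 4 levels below Amira; Linnea is 5. Winona is higher.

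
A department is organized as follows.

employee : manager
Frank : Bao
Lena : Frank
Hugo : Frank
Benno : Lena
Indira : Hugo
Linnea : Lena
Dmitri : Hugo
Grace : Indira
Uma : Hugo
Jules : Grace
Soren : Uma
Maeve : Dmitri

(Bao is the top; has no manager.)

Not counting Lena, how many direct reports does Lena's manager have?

Lena reports to Frank. Frank's other direct reports are Hugo — 1 peer.

1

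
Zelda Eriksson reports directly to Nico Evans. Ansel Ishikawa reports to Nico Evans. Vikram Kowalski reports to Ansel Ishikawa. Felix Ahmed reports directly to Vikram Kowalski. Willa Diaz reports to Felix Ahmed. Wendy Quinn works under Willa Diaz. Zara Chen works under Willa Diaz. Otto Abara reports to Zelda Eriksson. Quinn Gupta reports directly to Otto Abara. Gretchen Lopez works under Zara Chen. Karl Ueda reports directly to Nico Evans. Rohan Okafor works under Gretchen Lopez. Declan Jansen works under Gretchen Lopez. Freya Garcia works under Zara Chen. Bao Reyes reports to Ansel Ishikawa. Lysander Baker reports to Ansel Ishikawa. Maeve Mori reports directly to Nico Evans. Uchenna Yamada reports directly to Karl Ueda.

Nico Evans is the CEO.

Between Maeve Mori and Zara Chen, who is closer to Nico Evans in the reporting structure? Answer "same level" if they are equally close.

Maeve Mori is 1 level below Nico Evans; Zara Chen is 5. Maeve Mori is higher.

Maeve Mori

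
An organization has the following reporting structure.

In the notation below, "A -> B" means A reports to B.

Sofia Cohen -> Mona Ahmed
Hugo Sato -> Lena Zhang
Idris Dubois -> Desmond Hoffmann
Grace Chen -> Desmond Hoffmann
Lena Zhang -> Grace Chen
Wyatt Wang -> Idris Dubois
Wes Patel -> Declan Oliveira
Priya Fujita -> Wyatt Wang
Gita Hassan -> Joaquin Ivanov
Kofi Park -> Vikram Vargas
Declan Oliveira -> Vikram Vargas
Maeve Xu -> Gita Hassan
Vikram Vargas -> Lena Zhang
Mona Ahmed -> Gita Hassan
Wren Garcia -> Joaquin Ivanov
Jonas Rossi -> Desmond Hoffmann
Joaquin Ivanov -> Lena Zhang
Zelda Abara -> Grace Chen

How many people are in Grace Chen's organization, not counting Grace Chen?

Grace Chen directly manages Lena Zhang, Zelda Abara. Under Lena Zhang: Hugo Sato, Joaquin Ivanov, Wren Garcia, Gita Hassan, Mona Ahmed, Sofia Cohen, Maeve Xu, Vikram Vargas, Declan Oliveira, Wes Patel, Kofi Park (11). Zelda Abara has no reports. So Grace Chen's organization is 2 direct reports plus everyone under them: 12 + 1 = 13.

13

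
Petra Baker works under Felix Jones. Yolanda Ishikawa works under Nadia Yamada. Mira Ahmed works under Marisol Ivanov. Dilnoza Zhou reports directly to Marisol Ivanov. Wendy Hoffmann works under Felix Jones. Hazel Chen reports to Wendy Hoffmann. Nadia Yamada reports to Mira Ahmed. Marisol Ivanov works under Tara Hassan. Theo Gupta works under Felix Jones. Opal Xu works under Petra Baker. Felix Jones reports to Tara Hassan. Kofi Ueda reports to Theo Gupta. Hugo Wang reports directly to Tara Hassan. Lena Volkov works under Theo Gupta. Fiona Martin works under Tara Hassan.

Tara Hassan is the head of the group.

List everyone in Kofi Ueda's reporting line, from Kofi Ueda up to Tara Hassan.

Kofi Ueda -> Theo Gupta -> Felix Jones -> Tara Hassan

Kofi Ueda reports to Theo Gupta. Theo Gupta reports to Felix Jones. Felix Jones reports to Tara Hassan. Tara Hassan is at the top.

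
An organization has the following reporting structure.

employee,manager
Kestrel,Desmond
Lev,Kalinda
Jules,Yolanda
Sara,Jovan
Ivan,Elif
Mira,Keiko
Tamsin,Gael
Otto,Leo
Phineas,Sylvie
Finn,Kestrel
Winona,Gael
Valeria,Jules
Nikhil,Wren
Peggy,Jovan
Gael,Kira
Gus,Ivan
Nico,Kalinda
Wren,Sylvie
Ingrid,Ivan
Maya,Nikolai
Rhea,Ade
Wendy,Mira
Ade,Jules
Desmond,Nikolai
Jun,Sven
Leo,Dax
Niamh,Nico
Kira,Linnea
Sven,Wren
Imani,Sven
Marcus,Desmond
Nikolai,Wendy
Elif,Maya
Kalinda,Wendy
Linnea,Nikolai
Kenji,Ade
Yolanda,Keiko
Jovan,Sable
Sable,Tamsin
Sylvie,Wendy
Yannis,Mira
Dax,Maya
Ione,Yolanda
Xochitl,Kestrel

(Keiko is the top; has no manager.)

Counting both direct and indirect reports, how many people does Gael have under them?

6

Gael directly manages Tamsin, Winona. Under Tamsin: Sable, Jovan, Sara, Peggy (4). Winona has no reports. So Gael's organization is 2 direct reports plus everyone under them: 5 + 1 = 6.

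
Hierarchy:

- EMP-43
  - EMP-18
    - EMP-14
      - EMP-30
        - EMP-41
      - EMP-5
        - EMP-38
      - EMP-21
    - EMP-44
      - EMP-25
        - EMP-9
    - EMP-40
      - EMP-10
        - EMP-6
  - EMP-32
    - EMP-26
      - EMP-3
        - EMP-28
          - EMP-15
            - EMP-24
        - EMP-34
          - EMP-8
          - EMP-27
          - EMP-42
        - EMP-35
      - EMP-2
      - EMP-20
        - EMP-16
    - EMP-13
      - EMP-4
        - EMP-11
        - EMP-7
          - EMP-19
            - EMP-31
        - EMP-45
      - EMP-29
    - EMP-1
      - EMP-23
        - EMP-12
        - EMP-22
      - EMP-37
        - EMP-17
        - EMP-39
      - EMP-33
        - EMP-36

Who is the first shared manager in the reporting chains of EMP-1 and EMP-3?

EMP-32

EMP-1's chain of managers is EMP-32, EMP-43. EMP-3's chain of managers is EMP-26, EMP-32, EMP-43. The first manager that appears in both chains is EMP-32.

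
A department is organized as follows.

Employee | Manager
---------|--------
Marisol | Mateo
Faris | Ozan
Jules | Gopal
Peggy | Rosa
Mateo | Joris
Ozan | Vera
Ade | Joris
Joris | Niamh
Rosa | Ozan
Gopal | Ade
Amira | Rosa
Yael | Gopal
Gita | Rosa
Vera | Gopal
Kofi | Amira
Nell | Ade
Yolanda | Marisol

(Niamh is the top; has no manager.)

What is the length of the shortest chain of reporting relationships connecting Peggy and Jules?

Peggy is 4 levels below Gopal, and Jules is 1 level below Gopal (their lowest common manager). The shortest path runs up from Peggy to Gopal and back down to Jules: 4 + 1 = 5 links.

5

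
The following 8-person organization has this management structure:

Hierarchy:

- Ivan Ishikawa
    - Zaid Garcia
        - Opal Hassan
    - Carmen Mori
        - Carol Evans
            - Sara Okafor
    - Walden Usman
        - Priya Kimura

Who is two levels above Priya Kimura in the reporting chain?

Ivan Ishikawa

Priya Kimura reports to Walden Usman, and Walden Usman reports to Ivan Ishikawa. So Priya Kimura's skip-level manager is Ivan Ishikawa.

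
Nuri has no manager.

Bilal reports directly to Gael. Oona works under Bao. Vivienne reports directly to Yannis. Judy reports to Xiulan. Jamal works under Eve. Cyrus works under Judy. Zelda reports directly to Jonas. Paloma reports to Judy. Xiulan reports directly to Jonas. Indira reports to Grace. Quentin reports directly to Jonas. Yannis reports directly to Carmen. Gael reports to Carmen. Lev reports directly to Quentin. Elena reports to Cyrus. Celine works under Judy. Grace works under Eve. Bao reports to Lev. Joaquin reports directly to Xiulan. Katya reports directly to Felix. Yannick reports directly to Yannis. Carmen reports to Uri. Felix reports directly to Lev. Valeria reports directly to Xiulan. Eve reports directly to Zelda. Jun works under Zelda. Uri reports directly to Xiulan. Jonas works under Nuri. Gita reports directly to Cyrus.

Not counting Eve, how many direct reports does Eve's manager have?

Eve reports to Zelda. Zelda's other direct reports are Jun — 1 peer.

1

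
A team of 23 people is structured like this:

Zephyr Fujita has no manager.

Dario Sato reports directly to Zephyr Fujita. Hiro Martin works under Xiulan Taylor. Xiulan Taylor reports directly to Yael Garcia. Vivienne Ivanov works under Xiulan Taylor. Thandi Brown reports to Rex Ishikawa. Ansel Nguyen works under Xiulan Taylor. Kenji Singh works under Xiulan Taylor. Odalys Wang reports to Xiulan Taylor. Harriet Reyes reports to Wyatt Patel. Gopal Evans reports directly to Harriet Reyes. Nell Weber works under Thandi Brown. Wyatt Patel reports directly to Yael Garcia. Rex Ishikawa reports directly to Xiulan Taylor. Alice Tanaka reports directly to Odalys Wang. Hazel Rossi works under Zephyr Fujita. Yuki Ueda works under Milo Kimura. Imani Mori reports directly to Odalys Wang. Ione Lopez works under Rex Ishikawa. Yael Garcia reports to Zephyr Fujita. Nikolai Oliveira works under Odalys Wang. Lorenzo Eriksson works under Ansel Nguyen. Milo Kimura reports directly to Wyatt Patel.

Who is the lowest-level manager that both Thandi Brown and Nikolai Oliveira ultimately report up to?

Thandi Brown's chain of managers is Rex Ishikawa, Xiulan Taylor, Yael Garcia, Zephyr Fujita. Nikolai Oliveira's chain of managers is Odalys Wang, Xiulan Taylor, Yael Garcia, Zephyr Fujita. The first manager that appears in both chains is Xiulan Taylor.

Xiulan Taylor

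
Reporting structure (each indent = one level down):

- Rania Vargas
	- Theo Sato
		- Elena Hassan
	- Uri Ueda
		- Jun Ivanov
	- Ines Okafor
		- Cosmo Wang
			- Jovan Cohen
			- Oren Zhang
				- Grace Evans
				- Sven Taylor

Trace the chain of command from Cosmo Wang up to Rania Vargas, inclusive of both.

Cosmo Wang -> Ines Okafor -> Rania Vargas

Cosmo Wang reports to Ines Okafor. Ines Okafor reports to Rania Vargas. Rania Vargas is at the top.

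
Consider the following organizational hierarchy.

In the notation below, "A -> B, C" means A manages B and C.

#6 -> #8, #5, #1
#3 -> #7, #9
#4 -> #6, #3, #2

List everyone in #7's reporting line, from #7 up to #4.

#7 -> #3 -> #4

#7 reports to #3. #3 reports to #4. #4 is at the top.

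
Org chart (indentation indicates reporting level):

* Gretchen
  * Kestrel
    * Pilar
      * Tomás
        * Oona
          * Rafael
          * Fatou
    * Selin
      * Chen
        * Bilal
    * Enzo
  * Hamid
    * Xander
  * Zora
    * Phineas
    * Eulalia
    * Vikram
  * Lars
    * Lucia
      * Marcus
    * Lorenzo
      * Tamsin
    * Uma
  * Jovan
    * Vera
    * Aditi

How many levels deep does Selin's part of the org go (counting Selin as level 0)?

The longest chain under Selin runs Selin → Chen → Bilal, which is 2 levels below Selin.

2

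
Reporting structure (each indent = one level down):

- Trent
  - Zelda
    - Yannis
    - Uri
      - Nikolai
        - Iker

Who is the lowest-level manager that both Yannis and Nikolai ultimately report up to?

Zelda

Yannis's chain of managers is Zelda, Trent. Nikolai's chain of managers is Uri, Zelda, Trent. The first manager that appears in both chains is Zelda.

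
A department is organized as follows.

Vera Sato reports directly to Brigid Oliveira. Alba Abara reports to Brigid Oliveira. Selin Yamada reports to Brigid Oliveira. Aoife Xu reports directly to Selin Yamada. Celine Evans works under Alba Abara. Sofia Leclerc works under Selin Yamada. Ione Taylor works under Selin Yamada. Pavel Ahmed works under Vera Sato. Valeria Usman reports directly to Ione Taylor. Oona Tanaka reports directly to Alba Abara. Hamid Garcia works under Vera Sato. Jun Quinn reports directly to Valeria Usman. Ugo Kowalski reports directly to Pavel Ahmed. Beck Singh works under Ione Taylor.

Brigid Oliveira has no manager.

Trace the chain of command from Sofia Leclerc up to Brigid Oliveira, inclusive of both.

Sofia Leclerc -> Selin Yamada -> Brigid Oliveira

Sofia Leclerc reports to Selin Yamada. Selin Yamada reports to Brigid Oliveira. Brigid Oliveira is at the top.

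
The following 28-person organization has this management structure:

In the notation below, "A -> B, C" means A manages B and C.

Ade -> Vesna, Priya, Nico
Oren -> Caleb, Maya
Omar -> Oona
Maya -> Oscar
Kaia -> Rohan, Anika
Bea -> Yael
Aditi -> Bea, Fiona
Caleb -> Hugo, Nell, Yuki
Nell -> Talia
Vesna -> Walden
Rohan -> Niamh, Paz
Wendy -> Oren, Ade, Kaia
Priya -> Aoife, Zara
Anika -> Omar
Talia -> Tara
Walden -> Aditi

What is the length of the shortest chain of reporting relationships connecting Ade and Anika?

Ade is 1 level below Wendy, and Anika is 2 levels below Wendy (their lowest common manager). The shortest path runs up from Ade to Wendy and back down to Anika: 1 + 2 = 3 links.

3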